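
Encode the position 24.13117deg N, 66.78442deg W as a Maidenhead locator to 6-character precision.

FL64od

Add 180° to longitude and 90° to latitude: 113.2156, 114.1312.
Field: lon ⌊113.2156/20⌋ = 5 → F; lat ⌊114.1312/10⌋ = 11 → L.
Square: lon ⌊13.2156/2⌋ = 6; lat ⌊4.1312/1⌋ = 4.
Subsquare: lon ⌊1.2156/0.0833333⌋ = 14 → o; lat ⌊0.1312/0.0416667⌋ = 3 → d.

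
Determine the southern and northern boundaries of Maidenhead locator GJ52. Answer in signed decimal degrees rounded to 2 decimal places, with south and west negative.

2.00, 3.00

Field G=6, J=9: +6·20° lon, +9·10° lat → SW at lon -60°, lat 0°.
Square 5, 2: +5·2° lon, +2·1° lat → SW at lon -50°, lat 2°.
Cell spans 2° lon × 1° lat.
south 2.00, north 3.00.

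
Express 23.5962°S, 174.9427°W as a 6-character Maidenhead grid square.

AG26mj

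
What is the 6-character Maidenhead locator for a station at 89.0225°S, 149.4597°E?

Shift to the Maidenhead origin (180°W, 90°S): lon 329.4597, lat 0.9775.
Field: lon ⌊329.4597/20⌋ = 16 → Q; lat ⌊0.9775/10⌋ = 0 → A.
Square: lon ⌊9.4597/2⌋ = 4; lat ⌊0.9775/1⌋ = 0.
Subsquare: lon ⌊1.4597/0.0833333⌋ = 17 → r; lat ⌊0.9775/0.0416667⌋ = 23 → x.

QA40rx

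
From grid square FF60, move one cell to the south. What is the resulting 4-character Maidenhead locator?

FE69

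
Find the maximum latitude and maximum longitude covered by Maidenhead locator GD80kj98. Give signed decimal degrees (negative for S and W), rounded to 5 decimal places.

-59.58750, -43.08333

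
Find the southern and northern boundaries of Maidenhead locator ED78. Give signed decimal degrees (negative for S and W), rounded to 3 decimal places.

-52.000, -51.000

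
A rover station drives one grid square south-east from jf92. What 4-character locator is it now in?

Longitude square 9; +1 → 10, wraps to 0, carry into field.
Longitude field J = 9; +1 → 10 = K.
Latitude square 2; −1 → 1.

KF01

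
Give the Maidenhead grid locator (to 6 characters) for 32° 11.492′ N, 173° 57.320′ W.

AM32ae

Offset from 180°W / 90°S: lon 6.0447°, lat 122.1915°.
Field: lon ⌊6.0447/20⌋ = 0 → A; lat ⌊122.1915/10⌋ = 12 → M.
Square: lon ⌊6.0447/2⌋ = 3; lat ⌊2.1915/1⌋ = 2.
Subsquare: lon ⌊0.0447/0.0833333⌋ = 0 → a; lat ⌊0.1915/0.0416667⌋ = 4 → e.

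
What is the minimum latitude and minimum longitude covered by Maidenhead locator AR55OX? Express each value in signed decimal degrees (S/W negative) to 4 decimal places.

Field A=0, R=17: +0·20° lon, +17·10° lat → SW at lon -180°, lat 80°.
Square 5, 5: +5·2° lon, +5·1° lat → SW at lon -170°, lat 85°.
Subsquare o=14, x=23: +14·0.0833333° lon, +23·0.0416667° lat → SW at lon -168.833°, lat 85.9583°.
latitude 85.9583, longitude -168.8333.

85.9583, -168.8333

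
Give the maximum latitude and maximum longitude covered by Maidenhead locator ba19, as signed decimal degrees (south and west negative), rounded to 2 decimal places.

Field B=1, A=0: +1·20° lon, +0·10° lat → SW at lon -160°, lat -90°.
Square 1, 9: +1·2° lon, +9·1° lat → SW at lon -158°, lat -81°.
Cell spans 2° lon × 1° lat. NE corner is SW corner plus one full cell.
latitude -80.00, longitude -156.00.

-80.00, -156.00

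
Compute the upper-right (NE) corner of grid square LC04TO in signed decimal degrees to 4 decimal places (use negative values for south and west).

-65.3750, 41.6667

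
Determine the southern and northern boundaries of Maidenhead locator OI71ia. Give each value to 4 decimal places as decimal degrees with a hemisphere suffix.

Field O=14, I=8: +14·20° lon, +8·10° lat → SW at lon 100°, lat -10°.
Square 7, 1: +7·2° lon, +1·1° lat → SW at lon 114°, lat -9°.
Subsquare i=8, a=0: +8·0.0833333° lon, +0·0.0416667° lat → SW at lon 114.667°, lat -9°.
Cell spans 0.0833333° lon × 0.0416667° lat.
south 9.0000° S, north 8.9583° S.

9.0000° S, 8.9583° S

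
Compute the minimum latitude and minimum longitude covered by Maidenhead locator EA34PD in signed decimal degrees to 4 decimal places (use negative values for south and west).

Field E=4, A=0: +4·20° lon, +0·10° lat → SW at lon -100°, lat -90°.
Square 3, 4: +3·2° lon, +4·1° lat → SW at lon -94°, lat -86°.
Subsquare p=15, d=3: +15·0.0833333° lon, +3·0.0416667° lat → SW at lon -92.75°, lat -85.875°.
latitude -85.8750, longitude -92.7500.

-85.8750, -92.7500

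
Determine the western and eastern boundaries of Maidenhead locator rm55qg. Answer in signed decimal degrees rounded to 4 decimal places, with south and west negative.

Field R=17, M=12: +17·20° lon, +12·10° lat → SW at lon 160°, lat 30°.
Square 5, 5: +5·2° lon, +5·1° lat → SW at lon 170°, lat 35°.
Subsquare q=16, g=6: +16·0.0833333° lon, +6·0.0416667° lat → SW at lon 171.333°, lat 35.25°.
Cell spans 0.0833333° lon × 0.0416667° lat.
west 171.3333, east 171.4167.

171.3333, 171.4167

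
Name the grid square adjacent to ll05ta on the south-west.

LL04sx

Longitude subsquare t = 19; −1 → 18 = s.
Latitude subsquare a = 0; −1 → -1, wraps to 23 = x, carry into square.
Latitude square 5; −1 → 4.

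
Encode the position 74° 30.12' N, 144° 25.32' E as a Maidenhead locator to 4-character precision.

Add 180° to longitude and 90° to latitude: 324.42, 164.50.
Field (20°×10°, letters A–R): 324.42/20 → 16 → Q, 164.50/10 → 16 → Q; chars QQ.
Square (2°×1°, digits 0–9): 4.42/2 → 2, 4.50/1 → 4; chars 24.

QQ24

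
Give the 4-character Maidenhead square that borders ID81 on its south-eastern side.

ID90

Longitude square 8; +1 → 9.
Latitude square 1; −1 → 0.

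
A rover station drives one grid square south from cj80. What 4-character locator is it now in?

CI89

Latitude square 0; −1 → -1, wraps to 9, carry into field.
Latitude field J = 9; −1 → 8 = I.
The longitude characters are unchanged.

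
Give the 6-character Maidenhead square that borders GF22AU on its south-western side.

GF12xt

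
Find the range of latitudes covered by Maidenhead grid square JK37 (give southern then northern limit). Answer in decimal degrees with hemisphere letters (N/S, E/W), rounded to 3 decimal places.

17.000° N, 18.000° N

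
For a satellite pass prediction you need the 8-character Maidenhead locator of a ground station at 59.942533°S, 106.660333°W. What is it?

DD60qb03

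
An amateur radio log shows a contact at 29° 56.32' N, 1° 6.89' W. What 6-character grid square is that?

Add 180° to longitude and 90° to latitude: 178.8852, 119.9387.
Field: 178.8852/20 → 8 → I, 119.9387/10 → 11 → L; chars IL.
Square: 18.8852/2 → 9, 9.9387/1 → 9; chars 99.
Subsquare: 0.8852/0.0833333 → 10 → k, 0.9387/0.0416667 → 22 → w; chars kw.

IL99kw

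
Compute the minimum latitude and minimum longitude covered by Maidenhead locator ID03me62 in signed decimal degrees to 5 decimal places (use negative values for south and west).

Field I=8, D=3: +8·20° lon, +3·10° lat → SW at lon -20°, lat -60°.
Square 0, 3: +0·2° lon, +3·1° lat → SW at lon -20°, lat -57°.
Subsquare m=12, e=4: +12·0.0833333° lon, +4·0.0416667° lat → SW at lon -19°, lat -56.8333°.
Extended square 6, 2: +6·0.00833333° lon, +2·0.00416667° lat → SW at lon -18.95°, lat -56.825°.
latitude -56.82500, longitude -18.95000.

-56.82500, -18.95000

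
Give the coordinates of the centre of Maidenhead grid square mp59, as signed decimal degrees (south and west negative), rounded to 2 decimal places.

Field M=12, P=15: +12·20° lon, +15·10° lat → SW at lon 60°, lat 60°.
Square 5, 9: +5·2° lon, +9·1° lat → SW at lon 70°, lat 69°.
Cell spans 2° lon × 1° lat. Centre is SW corner plus half of each.
latitude 69.50, longitude 71.00.

69.50, 71.00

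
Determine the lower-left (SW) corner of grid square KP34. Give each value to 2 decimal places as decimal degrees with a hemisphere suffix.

64.00° N, 26.00° E

Field K=10, P=15: +10·20° lon, +15·10° lat → SW at lon 20°, lat 60°.
Square 3, 4: +3·2° lon, +4·1° lat → SW at lon 26°, lat 64°.
latitude 64.00° N, longitude 26.00° E.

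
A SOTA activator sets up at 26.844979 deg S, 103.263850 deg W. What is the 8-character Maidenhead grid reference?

Offset from 180°W / 90°S: lon 76.73615°, lat 63.15502°.
Field (20°×10°, letters A–R): 76.73615/20 → 3 → D, 63.15502/10 → 6 → G; chars DG.
Square (2°×1°, digits 0–9): 16.73615/2 → 8, 3.15502/1 → 3; chars 83.
Subsquare (5′×2.5′, letters a–x): 0.73615/0.0833333 → 8 → i, 0.15502/0.0416667 → 3 → d; chars id.
Extended square (30″×15″, digits 0–9): 0.06948/0.00833333 → 8, 0.03002/0.00416667 → 7; chars 87.

DG83id87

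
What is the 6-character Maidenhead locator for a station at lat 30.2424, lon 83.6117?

NM10tf

Shift to the Maidenhead origin (180°W, 90°S): lon 263.6117, lat 120.2424.
Field: lon ⌊263.6117/20⌋ = 13 → N; lat ⌊120.2424/10⌋ = 12 → M.
Square: lon ⌊3.6117/2⌋ = 1; lat ⌊0.2424/1⌋ = 0.
Subsquare: lon ⌊1.6117/0.0833333⌋ = 19 → t; lat ⌊0.2424/0.0416667⌋ = 5 → f.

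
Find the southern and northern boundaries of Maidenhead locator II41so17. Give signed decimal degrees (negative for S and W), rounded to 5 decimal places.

Field I=8, I=8: +8·20° lon, +8·10° lat → SW at lon -20°, lat -10°.
Square 4, 1: +4·2° lon, +1·1° lat → SW at lon -12°, lat -9°.
Subsquare s=18, o=14: +18·0.0833333° lon, +14·0.0416667° lat → SW at lon -10.5°, lat -8.41667°.
Extended square 1, 7: +1·0.00833333° lon, +7·0.00416667° lat → SW at lon -10.4917°, lat -8.3875°.
Cell spans 0.00833333° lon × 0.00416667° lat.
south -8.38750, north -8.38333.

-8.38750, -8.38333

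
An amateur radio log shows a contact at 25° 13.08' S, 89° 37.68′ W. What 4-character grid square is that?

Add 180° to longitude and 90° to latitude: 90.37, 64.78.
Field: 90.37/20 → 4 → E, 64.78/10 → 6 → G; chars EG.
Square: 10.37/2 → 5, 4.78/1 → 4; chars 54.

EG54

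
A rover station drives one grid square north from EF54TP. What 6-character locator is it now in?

Latitude subsquare p = 15; +1 → 16 = q.
The longitude characters are unchanged.

EF54tq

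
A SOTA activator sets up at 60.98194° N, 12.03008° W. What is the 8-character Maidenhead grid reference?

Offset from 180°W / 90°S: lon 167.96992°, lat 150.98194°.
Field (20°×10°, letters A–R): lon ⌊167.96992/20⌋ = 8 → I; lat ⌊150.98194/10⌋ = 15 → P.
Square (2°×1°, digits 0–9): lon ⌊7.96992/2⌋ = 3; lat ⌊0.98194/1⌋ = 0.
Subsquare (5′×2.5′, letters a–x): lon ⌊1.96992/0.0833333⌋ = 23 → x; lat ⌊0.98194/0.0416667⌋ = 23 → x.
Extended square (30″×15″, digits 0–9): lon ⌊0.05325/0.00833333⌋ = 6; lat ⌊0.02361/0.00416667⌋ = 5.

IP30xx65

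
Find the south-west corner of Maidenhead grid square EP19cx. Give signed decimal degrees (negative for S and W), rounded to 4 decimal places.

69.9583, -97.8333

Field E=4, P=15: +4·20° lon, +15·10° lat → SW at lon -100°, lat 60°.
Square 1, 9: +1·2° lon, +9·1° lat → SW at lon -98°, lat 69°.
Subsquare c=2, x=23: +2·0.0833333° lon, +23·0.0416667° lat → SW at lon -97.8333°, lat 69.9583°.
latitude 69.9583, longitude -97.8333.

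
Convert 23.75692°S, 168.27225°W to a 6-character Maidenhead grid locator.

AG56uf

Offset from 180°W / 90°S: lon 11.7277°, lat 66.2431°.
Field (20°×10°, letters A–R): lon ⌊11.7277/20⌋ = 0 → A; lat ⌊66.2431/10⌋ = 6 → G.
Square (2°×1°, digits 0–9): lon ⌊11.7277/2⌋ = 5; lat ⌊6.2431/1⌋ = 6.
Subsquare (5′×2.5′, letters a–x): lon ⌊1.7277/0.0833333⌋ = 20 → u; lat ⌊0.2431/0.0416667⌋ = 5 → f.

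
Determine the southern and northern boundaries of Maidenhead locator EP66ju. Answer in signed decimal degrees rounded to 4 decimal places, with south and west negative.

Field E=4, P=15: +4·20° lon, +15·10° lat → SW at lon -100°, lat 60°.
Square 6, 6: +6·2° lon, +6·1° lat → SW at lon -88°, lat 66°.
Subsquare j=9, u=20: +9·0.0833333° lon, +20·0.0416667° lat → SW at lon -87.25°, lat 66.8333°.
Cell spans 0.0833333° lon × 0.0416667° lat.
south 66.8333, north 66.8750.

66.8333, 66.8750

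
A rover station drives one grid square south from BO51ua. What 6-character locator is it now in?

BO50ux

Latitude subsquare a = 0; −1 → -1, wraps to 23 = x, carry into square.
Latitude square 1; −1 → 0.
The longitude characters are unchanged.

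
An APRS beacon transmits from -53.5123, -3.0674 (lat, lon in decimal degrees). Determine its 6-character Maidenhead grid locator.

Add 180° to longitude and 90° to latitude: 176.9326, 36.4877.
Field (20°×10°, letters A–R): 176.9326/20 → 8 → I, 36.4877/10 → 3 → D; chars ID.
Square (2°×1°, digits 0–9): 16.9326/2 → 8, 6.4877/1 → 6; chars 86.
Subsquare (5′×2.5′, letters a–x): 0.9326/0.0833333 → 11 → l, 0.4877/0.0416667 → 11 → l; chars ll.

ID86ll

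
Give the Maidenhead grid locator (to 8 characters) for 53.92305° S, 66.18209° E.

Shift to the Maidenhead origin (180°W, 90°S): lon 246.18209, lat 36.07695.
Field (20°×10°, letters A–R): lon ⌊246.18209/20⌋ = 12 → M; lat ⌊36.07695/10⌋ = 3 → D.
Square (2°×1°, digits 0–9): lon ⌊6.18209/2⌋ = 3; lat ⌊6.07695/1⌋ = 6.
Subsquare (5′×2.5′, letters a–x): lon ⌊0.18209/0.0833333⌋ = 2 → c; lat ⌊0.07695/0.0416667⌋ = 1 → b.
Extended square (30″×15″, digits 0–9): lon ⌊0.01542/0.00833333⌋ = 1; lat ⌊0.03528/0.00416667⌋ = 8.

MD36cb18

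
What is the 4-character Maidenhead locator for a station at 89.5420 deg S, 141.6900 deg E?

QA00

Shift to the Maidenhead origin (180°W, 90°S): lon 321.69, lat 0.46.
Field: 321.69/20 → 16 → Q, 0.46/10 → 0 → A; chars QA.
Square: 1.69/2 → 0, 0.46/1 → 0; chars 00.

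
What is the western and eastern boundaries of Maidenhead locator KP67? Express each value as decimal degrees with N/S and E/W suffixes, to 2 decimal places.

Field K=10, P=15: +10·20° lon, +15·10° lat → SW at lon 20°, lat 60°.
Square 6, 7: +6·2° lon, +7·1° lat → SW at lon 32°, lat 67°.
Cell spans 2° lon × 1° lat.
west 32.00° E, east 34.00° E.

32.00° E, 34.00° E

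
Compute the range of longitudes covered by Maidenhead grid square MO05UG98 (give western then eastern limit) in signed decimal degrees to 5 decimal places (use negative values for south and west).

61.74167, 61.75000

Field M=12, O=14: +12·20° lon, +14·10° lat → SW at lon 60°, lat 50°.
Square 0, 5: +0·2° lon, +5·1° lat → SW at lon 60°, lat 55°.
Subsquare u=20, g=6: +20·0.0833333° lon, +6·0.0416667° lat → SW at lon 61.6667°, lat 55.25°.
Extended square 9, 8: +9·0.00833333° lon, +8·0.00416667° lat → SW at lon 61.7417°, lat 55.2833°.
Cell spans 0.00833333° lon × 0.00416667° lat.
west 61.74167, east 61.75000.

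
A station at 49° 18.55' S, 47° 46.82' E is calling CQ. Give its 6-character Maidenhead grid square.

Offset from 180°W / 90°S: lon 227.7803°, lat 40.6908°.
Field (20°×10°, letters A–R): 227.7803/20 → 11 → L, 40.6908/10 → 4 → E; chars LE.
Square (2°×1°, digits 0–9): 7.7803/2 → 3, 0.6908/1 → 0; chars 30.
Subsquare (5′×2.5′, letters a–x): 1.7803/0.0833333 → 21 → v, 0.6908/0.0416667 → 16 → q; chars vq.

LE30vq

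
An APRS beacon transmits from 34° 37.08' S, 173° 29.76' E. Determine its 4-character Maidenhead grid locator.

RF65

Offset from 180°W / 90°S: lon 353.50°, lat 55.38°.
Field: 353.50/20 → 17 → R, 55.38/10 → 5 → F; chars RF.
Square: 13.50/2 → 6, 5.38/1 → 5; chars 65.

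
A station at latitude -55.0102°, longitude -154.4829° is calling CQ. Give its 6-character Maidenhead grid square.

Add 180° to longitude and 90° to latitude: 25.5171, 34.9898.
Field: 25.5171/20 → 1 → B, 34.9898/10 → 3 → D; chars BD.
Square: 5.5171/2 → 2, 4.9898/1 → 4; chars 24.
Subsquare: 1.5171/0.0833333 → 18 → s, 0.9898/0.0416667 → 23 → x; chars sx.

BD24sx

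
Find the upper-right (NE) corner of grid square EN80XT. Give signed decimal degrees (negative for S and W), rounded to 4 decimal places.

Field E=4, N=13: +4·20° lon, +13·10° lat → SW at lon -100°, lat 40°.
Square 8, 0: +8·2° lon, +0·1° lat → SW at lon -84°, lat 40°.
Subsquare x=23, t=19: +23·0.0833333° lon, +19·0.0416667° lat → SW at lon -82.0833°, lat 40.7917°.
Cell spans 0.0833333° lon × 0.0416667° lat. NE corner is SW corner plus one full cell.
latitude 40.8333, longitude -82.0000.

40.8333, -82.0000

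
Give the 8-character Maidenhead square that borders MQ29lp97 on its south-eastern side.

Longitude extended square 9; +1 → 10, wraps to 0, carry into subsquare.
Longitude subsquare l = 11; +1 → 12 = m.
Latitude extended square 7; −1 → 6.

MQ29mp06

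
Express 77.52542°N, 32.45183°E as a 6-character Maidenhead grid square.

Add 180° to longitude and 90° to latitude: 212.4518, 167.5254.
Field (20°×10°, letters A–R): lon ⌊212.4518/20⌋ = 10 → K; lat ⌊167.5254/10⌋ = 16 → Q.
Square (2°×1°, digits 0–9): lon ⌊12.4518/2⌋ = 6; lat ⌊7.5254/1⌋ = 7.
Subsquare (5′×2.5′, letters a–x): lon ⌊0.4518/0.0833333⌋ = 5 → f; lat ⌊0.5254/0.0416667⌋ = 12 → m.

KQ67fm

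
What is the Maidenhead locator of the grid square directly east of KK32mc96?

KK32nc06

Longitude extended square 9; +1 → 10, wraps to 0, carry into subsquare.
Longitude subsquare m = 12; +1 → 13 = n.
The latitude characters are unchanged.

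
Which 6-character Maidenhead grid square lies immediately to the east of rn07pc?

RN07qc

Longitude subsquare p = 15; +1 → 16 = q.
The latitude characters are unchanged.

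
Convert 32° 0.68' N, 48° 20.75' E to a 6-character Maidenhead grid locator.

Shift to the Maidenhead origin (180°W, 90°S): lon 228.3458, lat 122.0113.
Field (20°×10°, letters A–R): lon ⌊228.3458/20⌋ = 11 → L; lat ⌊122.0113/10⌋ = 12 → M.
Square (2°×1°, digits 0–9): lon ⌊8.3458/2⌋ = 4; lat ⌊2.0113/1⌋ = 2.
Subsquare (5′×2.5′, letters a–x): lon ⌊0.3458/0.0833333⌋ = 4 → e; lat ⌊0.0113/0.0416667⌋ = 0 → a.

LM42ea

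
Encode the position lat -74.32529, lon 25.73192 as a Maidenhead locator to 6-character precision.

Shift to the Maidenhead origin (180°W, 90°S): lon 205.7319, lat 15.6747.
Field: 205.7319/20 → 10 → K, 15.6747/10 → 1 → B; chars KB.
Square: 5.7319/2 → 2, 5.6747/1 → 5; chars 25.
Subsquare: 1.7319/0.0833333 → 20 → u, 0.6747/0.0416667 → 16 → q; chars uq.

KB25uq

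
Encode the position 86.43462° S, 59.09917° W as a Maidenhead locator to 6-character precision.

GA03kn

Shift to the Maidenhead origin (180°W, 90°S): lon 120.9008, lat 3.5654.
Field: 120.9008/20 → 6 → G, 3.5654/10 → 0 → A; chars GA.
Square: 0.9008/2 → 0, 3.5654/1 → 3; chars 03.
Subsquare: 0.9008/0.0833333 → 10 → k, 0.5654/0.0416667 → 13 → n; chars kn.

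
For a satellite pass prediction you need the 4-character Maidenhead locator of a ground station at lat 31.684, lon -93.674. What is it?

Offset from 180°W / 90°S: lon 86.33°, lat 121.68°.
Field (20°×10°, letters A–R): lon ⌊86.33/20⌋ = 4 → E; lat ⌊121.68/10⌋ = 12 → M.
Square (2°×1°, digits 0–9): lon ⌊6.33/2⌋ = 3; lat ⌊1.68/1⌋ = 1.

EM31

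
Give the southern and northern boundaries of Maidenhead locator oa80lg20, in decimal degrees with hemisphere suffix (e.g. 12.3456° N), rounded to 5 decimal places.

89.75000° S, 89.74583° S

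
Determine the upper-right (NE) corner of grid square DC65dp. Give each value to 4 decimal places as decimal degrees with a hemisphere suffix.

64.3333° S, 107.6667° W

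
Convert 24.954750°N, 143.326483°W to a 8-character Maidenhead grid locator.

BL84iw09

Offset from 180°W / 90°S: lon 36.67352°, lat 114.95475°.
Field (20°×10°, letters A–R): 36.67352/20 → 1 → B, 114.95475/10 → 11 → L; chars BL.
Square (2°×1°, digits 0–9): 16.67352/2 → 8, 4.95475/1 → 4; chars 84.
Subsquare (5′×2.5′, letters a–x): 0.67352/0.0833333 → 8 → i, 0.95475/0.0416667 → 22 → w; chars iw.
Extended square (30″×15″, digits 0–9): 0.00685/0.00833333 → 0, 0.03808/0.00416667 → 9; chars 09.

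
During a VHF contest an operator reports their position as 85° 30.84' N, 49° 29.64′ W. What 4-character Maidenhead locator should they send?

Add 180° to longitude and 90° to latitude: 130.51, 175.51.
Field: 130.51/20 → 6 → G, 175.51/10 → 17 → R; chars GR.
Square: 10.51/2 → 5, 5.51/1 → 5; chars 55.

GR55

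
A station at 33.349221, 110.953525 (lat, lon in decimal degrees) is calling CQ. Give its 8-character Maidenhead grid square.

OM53li43

Add 180° to longitude and 90° to latitude: 290.95353, 123.34922.
Field: lon ⌊290.95353/20⌋ = 14 → O; lat ⌊123.34922/10⌋ = 12 → M.
Square: lon ⌊10.95353/2⌋ = 5; lat ⌊3.34922/1⌋ = 3.
Subsquare: lon ⌊0.95353/0.0833333⌋ = 11 → l; lat ⌊0.34922/0.0416667⌋ = 8 → i.
Extended square: lon ⌊0.03686/0.00833333⌋ = 4; lat ⌊0.01589/0.00416667⌋ = 3.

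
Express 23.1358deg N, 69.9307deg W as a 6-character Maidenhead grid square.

FL53ad

Add 180° to longitude and 90° to latitude: 110.0693, 113.1358.
Field (20°×10°, letters A–R): lon ⌊110.0693/20⌋ = 5 → F; lat ⌊113.1358/10⌋ = 11 → L.
Square (2°×1°, digits 0–9): lon ⌊10.0693/2⌋ = 5; lat ⌊3.1358/1⌋ = 3.
Subsquare (5′×2.5′, letters a–x): lon ⌊0.0693/0.0833333⌋ = 0 → a; lat ⌊0.1358/0.0416667⌋ = 3 → d.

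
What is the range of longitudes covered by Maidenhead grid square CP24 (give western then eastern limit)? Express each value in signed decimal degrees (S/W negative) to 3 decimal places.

Field C=2, P=15: +2·20° lon, +15·10° lat → SW at lon -140°, lat 60°.
Square 2, 4: +2·2° lon, +4·1° lat → SW at lon -136°, lat 64°.
Cell spans 2° lon × 1° lat.
west -136.000, east -134.000.

-136.000, -134.000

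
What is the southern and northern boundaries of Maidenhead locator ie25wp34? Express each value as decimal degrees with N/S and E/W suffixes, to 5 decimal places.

Field I=8, E=4: +8·20° lon, +4·10° lat → SW at lon -20°, lat -50°.
Square 2, 5: +2·2° lon, +5·1° lat → SW at lon -16°, lat -45°.
Subsquare w=22, p=15: +22·0.0833333° lon, +15·0.0416667° lat → SW at lon -14.1667°, lat -44.375°.
Extended square 3, 4: +3·0.00833333° lon, +4·0.00416667° lat → SW at lon -14.1417°, lat -44.3583°.
Cell spans 0.00833333° lon × 0.00416667° lat.
south 44.35833° S, north 44.35417° S.

44.35833° S, 44.35417° S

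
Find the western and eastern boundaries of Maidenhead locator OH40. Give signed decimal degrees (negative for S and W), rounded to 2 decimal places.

108.00, 110.00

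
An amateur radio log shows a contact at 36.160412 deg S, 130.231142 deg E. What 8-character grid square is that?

PF53cu71

Offset from 180°W / 90°S: lon 310.23114°, lat 53.83959°.
Field: 310.23114/20 → 15 → P, 53.83959/10 → 5 → F; chars PF.
Square: 10.23114/2 → 5, 3.83959/1 → 3; chars 53.
Subsquare: 0.23114/0.0833333 → 2 → c, 0.83959/0.0416667 → 20 → u; chars cu.
Extended square: 0.06448/0.00833333 → 7, 0.00625/0.00416667 → 1; chars 71.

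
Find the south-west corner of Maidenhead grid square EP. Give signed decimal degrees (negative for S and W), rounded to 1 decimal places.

60.0, -100.0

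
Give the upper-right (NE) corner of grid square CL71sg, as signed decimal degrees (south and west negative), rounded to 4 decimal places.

21.2917, -124.4167

Field C=2, L=11: +2·20° lon, +11·10° lat → SW at lon -140°, lat 20°.
Square 7, 1: +7·2° lon, +1·1° lat → SW at lon -126°, lat 21°.
Subsquare s=18, g=6: +18·0.0833333° lon, +6·0.0416667° lat → SW at lon -124.5°, lat 21.25°.
Cell spans 0.0833333° lon × 0.0416667° lat. NE corner is SW corner plus one full cell.
latitude 21.2917, longitude -124.4167.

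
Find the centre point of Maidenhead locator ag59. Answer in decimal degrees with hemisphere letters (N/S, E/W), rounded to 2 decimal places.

20.50° S, 169.00° W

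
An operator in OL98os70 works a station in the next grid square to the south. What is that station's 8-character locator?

OL98or79

Latitude extended square 0; −1 → -1, wraps to 9, carry into subsquare.
Latitude subsquare s = 18; −1 → 17 = r.
The longitude characters are unchanged.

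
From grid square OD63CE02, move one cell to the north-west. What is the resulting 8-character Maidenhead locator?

OD63be93

Longitude extended square 0; −1 → -1, wraps to 9, carry into subsquare.
Longitude subsquare c = 2; −1 → 1 = b.
Latitude extended square 2; +1 → 3.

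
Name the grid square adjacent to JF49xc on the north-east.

JF59ad

Longitude subsquare x = 23; +1 → 24, wraps to 0 = a, carry into square.
Longitude square 4; +1 → 5.
Latitude subsquare c = 2; +1 → 3 = d.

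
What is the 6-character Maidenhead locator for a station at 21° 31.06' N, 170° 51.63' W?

AL41nm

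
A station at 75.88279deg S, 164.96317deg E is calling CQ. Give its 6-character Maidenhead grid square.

RB24lc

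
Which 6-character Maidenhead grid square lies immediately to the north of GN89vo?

GN89vp

Latitude subsquare o = 14; +1 → 15 = p.
The longitude characters are unchanged.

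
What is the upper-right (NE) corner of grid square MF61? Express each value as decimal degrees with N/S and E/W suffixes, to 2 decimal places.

Field M=12, F=5: +12·20° lon, +5·10° lat → SW at lon 60°, lat -40°.
Square 6, 1: +6·2° lon, +1·1° lat → SW at lon 72°, lat -39°.
Cell spans 2° lon × 1° lat. NE corner is SW corner plus one full cell.
latitude 38.00° S, longitude 74.00° E.

38.00° S, 74.00° E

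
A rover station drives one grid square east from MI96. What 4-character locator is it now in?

NI06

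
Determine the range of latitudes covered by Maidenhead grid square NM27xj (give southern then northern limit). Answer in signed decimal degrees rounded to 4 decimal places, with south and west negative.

Field N=13, M=12: +13·20° lon, +12·10° lat → SW at lon 80°, lat 30°.
Square 2, 7: +2·2° lon, +7·1° lat → SW at lon 84°, lat 37°.
Subsquare x=23, j=9: +23·0.0833333° lon, +9·0.0416667° lat → SW at lon 85.9167°, lat 37.375°.
Cell spans 0.0833333° lon × 0.0416667° lat.
south 37.3750, north 37.4167.

37.3750, 37.4167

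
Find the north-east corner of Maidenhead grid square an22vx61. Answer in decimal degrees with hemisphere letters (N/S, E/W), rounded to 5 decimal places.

42.96667° N, 174.19167° W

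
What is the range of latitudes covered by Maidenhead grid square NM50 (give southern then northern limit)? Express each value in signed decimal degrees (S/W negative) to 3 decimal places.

30.000, 31.000

Field N=13, M=12: +13·20° lon, +12·10° lat → SW at lon 80°, lat 30°.
Square 5, 0: +5·2° lon, +0·1° lat → SW at lon 90°, lat 30°.
Cell spans 2° lon × 1° lat.
south 30.000, north 31.000.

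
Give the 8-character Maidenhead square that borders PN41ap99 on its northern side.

Latitude extended square 9; +1 → 10, wraps to 0, carry into subsquare.
Latitude subsquare p = 15; +1 → 16 = q.
The longitude characters are unchanged.

PN41aq90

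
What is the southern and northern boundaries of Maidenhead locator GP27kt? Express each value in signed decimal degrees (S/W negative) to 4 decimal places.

67.7917, 67.8333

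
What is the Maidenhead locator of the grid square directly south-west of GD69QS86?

Longitude extended square 8; −1 → 7.
Latitude extended square 6; −1 → 5.

GD69qs75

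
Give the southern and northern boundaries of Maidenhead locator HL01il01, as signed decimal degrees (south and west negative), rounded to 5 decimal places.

Field H=7, L=11: +7·20° lon, +11·10° lat → SW at lon -40°, lat 20°.
Square 0, 1: +0·2° lon, +1·1° lat → SW at lon -40°, lat 21°.
Subsquare i=8, l=11: +8·0.0833333° lon, +11·0.0416667° lat → SW at lon -39.3333°, lat 21.4583°.
Extended square 0, 1: +0·0.00833333° lon, +1·0.00416667° lat → SW at lon -39.3333°, lat 21.4625°.
Cell spans 0.00833333° lon × 0.00416667° lat.
south 21.46250, north 21.46667.

21.46250, 21.46667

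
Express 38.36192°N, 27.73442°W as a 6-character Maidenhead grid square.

Offset from 180°W / 90°S: lon 152.2656°, lat 128.3619°.
Field: lon ⌊152.2656/20⌋ = 7 → H; lat ⌊128.3619/10⌋ = 12 → M.
Square: lon ⌊12.2656/2⌋ = 6; lat ⌊8.3619/1⌋ = 8.
Subsquare: lon ⌊0.2656/0.0833333⌋ = 3 → d; lat ⌊0.3619/0.0416667⌋ = 8 → i.

HM68di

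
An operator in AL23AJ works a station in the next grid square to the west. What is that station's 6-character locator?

AL13xj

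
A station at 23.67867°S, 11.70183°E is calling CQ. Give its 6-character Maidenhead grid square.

Add 180° to longitude and 90° to latitude: 191.7018, 66.3213.
Field: 191.7018/20 → 9 → J, 66.3213/10 → 6 → G; chars JG.
Square: 11.7018/2 → 5, 6.3213/1 → 6; chars 56.
Subsquare: 1.7018/0.0833333 → 20 → u, 0.3213/0.0416667 → 7 → h; chars uh.

JG56uh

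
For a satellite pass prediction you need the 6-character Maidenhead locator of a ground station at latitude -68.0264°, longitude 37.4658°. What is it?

Add 180° to longitude and 90° to latitude: 217.4658, 21.9736.
Field: lon ⌊217.4658/20⌋ = 10 → K; lat ⌊21.9736/10⌋ = 2 → C.
Square: lon ⌊17.4658/2⌋ = 8; lat ⌊1.9736/1⌋ = 1.
Subsquare: lon ⌊1.4658/0.0833333⌋ = 17 → r; lat ⌊0.9736/0.0416667⌋ = 23 → x.

KC81rx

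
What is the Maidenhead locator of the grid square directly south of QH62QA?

QH61qx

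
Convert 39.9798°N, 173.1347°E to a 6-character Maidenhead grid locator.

RM69nx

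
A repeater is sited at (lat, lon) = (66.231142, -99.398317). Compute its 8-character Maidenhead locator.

EP06hf25

Shift to the Maidenhead origin (180°W, 90°S): lon 80.60168, lat 156.23114.
Field: lon ⌊80.60168/20⌋ = 4 → E; lat ⌊156.23114/10⌋ = 15 → P.
Square: lon ⌊0.60168/2⌋ = 0; lat ⌊6.23114/1⌋ = 6.
Subsquare: lon ⌊0.60168/0.0833333⌋ = 7 → h; lat ⌊0.23114/0.0416667⌋ = 5 → f.
Extended square: lon ⌊0.01835/0.00833333⌋ = 2; lat ⌊0.02281/0.00416667⌋ = 5.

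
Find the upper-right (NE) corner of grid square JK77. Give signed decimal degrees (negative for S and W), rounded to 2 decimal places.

18.00, 16.00

Field J=9, K=10: +9·20° lon, +10·10° lat → SW at lon 0°, lat 10°.
Square 7, 7: +7·2° lon, +7·1° lat → SW at lon 14°, lat 17°.
Cell spans 2° lon × 1° lat. NE corner is SW corner plus one full cell.
latitude 18.00, longitude 16.00.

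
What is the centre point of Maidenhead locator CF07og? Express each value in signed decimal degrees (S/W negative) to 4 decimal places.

Field C=2, F=5: +2·20° lon, +5·10° lat → SW at lon -140°, lat -40°.
Square 0, 7: +0·2° lon, +7·1° lat → SW at lon -140°, lat -33°.
Subsquare o=14, g=6: +14·0.0833333° lon, +6·0.0416667° lat → SW at lon -138.833°, lat -32.75°.
Cell spans 0.0833333° lon × 0.0416667° lat. Centre is SW corner plus half of each.
latitude -32.7292, longitude -138.7917.

-32.7292, -138.7917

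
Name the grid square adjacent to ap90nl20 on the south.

AP90nk29

Latitude extended square 0; −1 → -1, wraps to 9, carry into subsquare.
Latitude subsquare l = 11; −1 → 10 = k.
The longitude characters are unchanged.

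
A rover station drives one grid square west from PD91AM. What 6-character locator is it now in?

PD81xm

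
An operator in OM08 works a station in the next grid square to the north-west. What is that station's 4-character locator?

NM99

Longitude square 0; −1 → -1, wraps to 9, carry into field.
Longitude field O = 14; −1 → 13 = N.
Latitude square 8; +1 → 9.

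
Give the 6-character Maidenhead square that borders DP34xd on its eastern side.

DP44ad

Longitude subsquare x = 23; +1 → 24, wraps to 0 = a, carry into square.
Longitude square 3; +1 → 4.
The latitude characters are unchanged.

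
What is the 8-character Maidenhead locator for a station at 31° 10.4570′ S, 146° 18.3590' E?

QF38dt68

Shift to the Maidenhead origin (180°W, 90°S): lon 326.30598, lat 58.82572.
Field: lon ⌊326.30598/20⌋ = 16 → Q; lat ⌊58.82572/10⌋ = 5 → F.
Square: lon ⌊6.30598/2⌋ = 3; lat ⌊8.82572/1⌋ = 8.
Subsquare: lon ⌊0.30598/0.0833333⌋ = 3 → d; lat ⌊0.82572/0.0416667⌋ = 19 → t.
Extended square: lon ⌊0.05598/0.00833333⌋ = 6; lat ⌊0.03405/0.00416667⌋ = 8.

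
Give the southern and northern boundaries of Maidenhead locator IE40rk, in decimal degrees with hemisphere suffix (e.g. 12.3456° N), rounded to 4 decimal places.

Field I=8, E=4: +8·20° lon, +4·10° lat → SW at lon -20°, lat -50°.
Square 4, 0: +4·2° lon, +0·1° lat → SW at lon -12°, lat -50°.
Subsquare r=17, k=10: +17·0.0833333° lon, +10·0.0416667° lat → SW at lon -10.5833°, lat -49.5833°.
Cell spans 0.0833333° lon × 0.0416667° lat.
south 49.5833° S, north 49.5417° S.

49.5833° S, 49.5417° S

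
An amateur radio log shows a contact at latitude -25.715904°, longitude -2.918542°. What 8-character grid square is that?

IG84mg98

Shift to the Maidenhead origin (180°W, 90°S): lon 177.08146, lat 64.28410.
Field: 177.08146/20 → 8 → I, 64.28410/10 → 6 → G; chars IG.
Square: 17.08146/2 → 8, 4.28410/1 → 4; chars 84.
Subsquare: 1.08146/0.0833333 → 12 → m, 0.28410/0.0416667 → 6 → g; chars mg.
Extended square: 0.08146/0.00833333 → 9, 0.03410/0.00416667 → 8; chars 98.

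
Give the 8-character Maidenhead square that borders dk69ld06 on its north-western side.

Longitude extended square 0; −1 → -1, wraps to 9, carry into subsquare.
Longitude subsquare l = 11; −1 → 10 = k.
Latitude extended square 6; +1 → 7.

DK69kd97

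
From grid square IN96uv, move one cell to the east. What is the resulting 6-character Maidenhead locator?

Longitude subsquare u = 20; +1 → 21 = v.
The latitude characters are unchanged.

IN96vv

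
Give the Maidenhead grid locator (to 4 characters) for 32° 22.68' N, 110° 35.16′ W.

Add 180° to longitude and 90° to latitude: 69.41, 122.38.
Field (20°×10°, letters A–R): 69.41/20 → 3 → D, 122.38/10 → 12 → M; chars DM.
Square (2°×1°, digits 0–9): 9.41/2 → 4, 2.38/1 → 2; chars 42.

DM42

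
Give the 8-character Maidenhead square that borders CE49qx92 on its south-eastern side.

CE49rx01

Longitude extended square 9; +1 → 10, wraps to 0, carry into subsquare.
Longitude subsquare q = 16; +1 → 17 = r.
Latitude extended square 2; −1 → 1.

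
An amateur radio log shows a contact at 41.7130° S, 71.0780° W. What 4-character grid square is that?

FE48

Add 180° to longitude and 90° to latitude: 108.92, 48.29.
Field: lon ⌊108.92/20⌋ = 5 → F; lat ⌊48.29/10⌋ = 4 → E.
Square: lon ⌊8.92/2⌋ = 4; lat ⌊8.29/1⌋ = 8.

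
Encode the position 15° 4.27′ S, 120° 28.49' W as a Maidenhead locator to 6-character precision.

CH94sw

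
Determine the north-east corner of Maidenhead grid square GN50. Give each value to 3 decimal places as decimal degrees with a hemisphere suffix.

41.000° N, 48.000° W

Field G=6, N=13: +6·20° lon, +13·10° lat → SW at lon -60°, lat 40°.
Square 5, 0: +5·2° lon, +0·1° lat → SW at lon -50°, lat 40°.
Cell spans 2° lon × 1° lat. NE corner is SW corner plus one full cell.
latitude 41.000° N, longitude 48.000° W.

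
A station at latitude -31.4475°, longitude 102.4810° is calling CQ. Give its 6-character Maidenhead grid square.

Offset from 180°W / 90°S: lon 282.4810°, lat 58.5525°.
Field (20°×10°, letters A–R): lon ⌊282.4810/20⌋ = 14 → O; lat ⌊58.5525/10⌋ = 5 → F.
Square (2°×1°, digits 0–9): lon ⌊2.4810/2⌋ = 1; lat ⌊8.5525/1⌋ = 8.
Subsquare (5′×2.5′, letters a–x): lon ⌊0.4810/0.0833333⌋ = 5 → f; lat ⌊0.5525/0.0416667⌋ = 13 → n.

OF18fn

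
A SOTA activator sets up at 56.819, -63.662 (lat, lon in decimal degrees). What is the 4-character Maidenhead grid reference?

Add 180° to longitude and 90° to latitude: 116.34, 146.82.
Field: 116.34/20 → 5 → F, 146.82/10 → 14 → O; chars FO.
Square: 16.34/2 → 8, 6.82/1 → 6; chars 86.

FO86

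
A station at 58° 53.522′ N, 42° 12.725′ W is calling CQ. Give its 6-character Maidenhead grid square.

GO88vv

Add 180° to longitude and 90° to latitude: 137.7879, 148.8920.
Field: lon ⌊137.7879/20⌋ = 6 → G; lat ⌊148.8920/10⌋ = 14 → O.
Square: lon ⌊17.7879/2⌋ = 8; lat ⌊8.8920/1⌋ = 8.
Subsquare: lon ⌊1.7879/0.0833333⌋ = 21 → v; lat ⌊0.8920/0.0416667⌋ = 21 → v.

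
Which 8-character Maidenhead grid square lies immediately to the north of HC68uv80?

Latitude extended square 0; +1 → 1.
The longitude characters are unchanged.

HC68uv81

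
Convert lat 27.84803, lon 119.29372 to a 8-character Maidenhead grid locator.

OL97pu53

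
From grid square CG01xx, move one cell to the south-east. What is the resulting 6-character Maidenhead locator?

Longitude subsquare x = 23; +1 → 24, wraps to 0 = a, carry into square.
Longitude square 0; +1 → 1.
Latitude subsquare x = 23; −1 → 22 = w.

CG11aw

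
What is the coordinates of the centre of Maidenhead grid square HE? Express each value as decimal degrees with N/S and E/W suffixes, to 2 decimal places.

Field H=7, E=4: +7·20° lon, +4·10° lat → SW at lon -40°, lat -50°.
Cell spans 20° lon × 10° lat. Centre is SW corner plus half of each.
latitude 45.00° S, longitude 30.00° W.

45.00° S, 30.00° W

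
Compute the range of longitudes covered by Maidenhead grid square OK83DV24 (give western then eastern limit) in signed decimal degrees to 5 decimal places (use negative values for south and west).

116.26667, 116.27500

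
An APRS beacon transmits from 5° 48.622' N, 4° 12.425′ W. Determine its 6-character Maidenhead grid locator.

Shift to the Maidenhead origin (180°W, 90°S): lon 175.7929, lat 95.8104.
Field: 175.7929/20 → 8 → I, 95.8104/10 → 9 → J; chars IJ.
Square: 15.7929/2 → 7, 5.8104/1 → 5; chars 75.
Subsquare: 1.7929/0.0833333 → 21 → v, 0.8104/0.0416667 → 19 → t; chars vt.

IJ75vt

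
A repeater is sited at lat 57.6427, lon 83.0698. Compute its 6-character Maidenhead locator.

Shift to the Maidenhead origin (180°W, 90°S): lon 263.0698, lat 147.6427.
Field (20°×10°, letters A–R): lon ⌊263.0698/20⌋ = 13 → N; lat ⌊147.6427/10⌋ = 14 → O.
Square (2°×1°, digits 0–9): lon ⌊3.0698/2⌋ = 1; lat ⌊7.6427/1⌋ = 7.
Subsquare (5′×2.5′, letters a–x): lon ⌊1.0698/0.0833333⌋ = 12 → m; lat ⌊0.6427/0.0416667⌋ = 15 → p.

NO17mp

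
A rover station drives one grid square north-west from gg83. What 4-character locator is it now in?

Longitude square 8; −1 → 7.
Latitude square 3; +1 → 4.

GG74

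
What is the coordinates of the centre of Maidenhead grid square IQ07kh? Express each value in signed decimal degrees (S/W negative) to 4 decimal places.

77.3125, -19.1250

Field I=8, Q=16: +8·20° lon, +16·10° lat → SW at lon -20°, lat 70°.
Square 0, 7: +0·2° lon, +7·1° lat → SW at lon -20°, lat 77°.
Subsquare k=10, h=7: +10·0.0833333° lon, +7·0.0416667° lat → SW at lon -19.1667°, lat 77.2917°.
Cell spans 0.0833333° lon × 0.0416667° lat. Centre is SW corner plus half of each.
latitude 77.3125, longitude -19.1250.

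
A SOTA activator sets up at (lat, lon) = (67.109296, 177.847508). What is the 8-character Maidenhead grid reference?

RP87wc16

Offset from 180°W / 90°S: lon 357.84751°, lat 157.10930°.
Field (20°×10°, letters A–R): 357.84751/20 → 17 → R, 157.10930/10 → 15 → P; chars RP.
Square (2°×1°, digits 0–9): 17.84751/2 → 8, 7.10930/1 → 7; chars 87.
Subsquare (5′×2.5′, letters a–x): 1.84751/0.0833333 → 22 → w, 0.10930/0.0416667 → 2 → c; chars wc.
Extended square (30″×15″, digits 0–9): 0.01417/0.00833333 → 1, 0.02596/0.00416667 → 6; chars 16.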